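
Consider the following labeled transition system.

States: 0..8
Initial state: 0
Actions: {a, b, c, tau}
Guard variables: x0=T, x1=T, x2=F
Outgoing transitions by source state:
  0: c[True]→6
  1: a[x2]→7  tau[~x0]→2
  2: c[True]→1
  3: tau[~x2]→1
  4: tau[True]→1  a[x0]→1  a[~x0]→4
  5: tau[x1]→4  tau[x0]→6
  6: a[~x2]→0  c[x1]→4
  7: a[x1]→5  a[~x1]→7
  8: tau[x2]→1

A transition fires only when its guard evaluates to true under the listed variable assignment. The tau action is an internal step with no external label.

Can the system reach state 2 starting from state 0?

After dropping false guards: 10 live edges.
Layer 0: {0}
Layer 1: {6}  cumulative {0,6}
Layer 2: {4}  cumulative {0,4,6}
Layer 3: {1}  cumulative {0,1,4,6}
Reach set: {0,1,4,6}

Answer: UNREACHABLE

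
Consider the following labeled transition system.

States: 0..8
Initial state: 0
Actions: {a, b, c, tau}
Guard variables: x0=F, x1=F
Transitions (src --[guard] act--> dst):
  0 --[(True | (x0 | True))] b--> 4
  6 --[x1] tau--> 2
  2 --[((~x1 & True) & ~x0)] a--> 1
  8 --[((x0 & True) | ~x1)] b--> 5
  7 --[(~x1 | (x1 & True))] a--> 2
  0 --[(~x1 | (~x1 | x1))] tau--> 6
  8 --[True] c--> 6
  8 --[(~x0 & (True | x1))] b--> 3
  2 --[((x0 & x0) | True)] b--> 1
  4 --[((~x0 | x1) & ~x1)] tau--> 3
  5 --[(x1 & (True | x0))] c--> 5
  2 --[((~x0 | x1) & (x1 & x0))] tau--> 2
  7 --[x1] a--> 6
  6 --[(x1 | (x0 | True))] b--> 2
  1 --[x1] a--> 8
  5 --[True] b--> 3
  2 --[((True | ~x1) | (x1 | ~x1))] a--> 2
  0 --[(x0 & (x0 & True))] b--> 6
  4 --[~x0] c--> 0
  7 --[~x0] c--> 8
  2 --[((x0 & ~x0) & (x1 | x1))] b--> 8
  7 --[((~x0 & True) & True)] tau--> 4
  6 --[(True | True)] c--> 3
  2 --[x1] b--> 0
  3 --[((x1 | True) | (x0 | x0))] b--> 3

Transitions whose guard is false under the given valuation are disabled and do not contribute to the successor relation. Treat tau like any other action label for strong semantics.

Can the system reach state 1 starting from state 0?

Answer: REACHABLE

Working:
Guard filter leaves 17 enabled edge(s).
L0 = {0}
L1 = {4,6}  total {0,4,6}
L2 = {2,3}  total {0,2,3,4,6}
L3 = {1}  total {0,1,2,3,4,6}
R = {0,1,2,3,4,6}
Path to 1: tau·b·a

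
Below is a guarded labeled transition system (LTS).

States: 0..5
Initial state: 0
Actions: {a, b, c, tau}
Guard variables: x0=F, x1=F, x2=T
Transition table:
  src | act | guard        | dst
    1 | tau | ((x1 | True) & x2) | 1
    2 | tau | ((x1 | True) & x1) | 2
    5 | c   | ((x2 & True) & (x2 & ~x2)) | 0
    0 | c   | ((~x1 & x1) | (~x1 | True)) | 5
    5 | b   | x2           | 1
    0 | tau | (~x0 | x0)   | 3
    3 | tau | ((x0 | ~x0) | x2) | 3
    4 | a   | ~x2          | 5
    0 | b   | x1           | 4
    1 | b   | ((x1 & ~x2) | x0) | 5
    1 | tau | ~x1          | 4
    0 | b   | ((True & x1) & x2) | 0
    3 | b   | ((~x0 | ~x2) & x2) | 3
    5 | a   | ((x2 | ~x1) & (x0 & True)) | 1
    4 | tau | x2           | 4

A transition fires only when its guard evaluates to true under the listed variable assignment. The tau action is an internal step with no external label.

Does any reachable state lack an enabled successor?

Reachable = {0,1,3,4,5}
  0: c→5  tau→3  [deg 2]
  1: tau→1  tau→4  [deg 2]
  3: b→3  tau→3  [deg 2]
  4: tau→4  [deg 1]
  5: b→1  [deg 1]

Answer: DEADLOCK-FREE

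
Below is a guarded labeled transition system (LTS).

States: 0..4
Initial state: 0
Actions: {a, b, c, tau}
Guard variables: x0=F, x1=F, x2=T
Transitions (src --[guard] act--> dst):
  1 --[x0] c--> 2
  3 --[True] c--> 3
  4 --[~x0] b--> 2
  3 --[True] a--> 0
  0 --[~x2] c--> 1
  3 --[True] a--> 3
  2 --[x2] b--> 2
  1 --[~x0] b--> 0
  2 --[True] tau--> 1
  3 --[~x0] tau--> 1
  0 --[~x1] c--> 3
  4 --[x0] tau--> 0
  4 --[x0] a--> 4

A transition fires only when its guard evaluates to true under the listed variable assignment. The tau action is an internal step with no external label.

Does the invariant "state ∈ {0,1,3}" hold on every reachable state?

Inv-set: {0,1,3}
Reach set: {0,1,3}
  0: ✓
  1: ✓
  3: ✓

Answer: INVARIANT HOLDS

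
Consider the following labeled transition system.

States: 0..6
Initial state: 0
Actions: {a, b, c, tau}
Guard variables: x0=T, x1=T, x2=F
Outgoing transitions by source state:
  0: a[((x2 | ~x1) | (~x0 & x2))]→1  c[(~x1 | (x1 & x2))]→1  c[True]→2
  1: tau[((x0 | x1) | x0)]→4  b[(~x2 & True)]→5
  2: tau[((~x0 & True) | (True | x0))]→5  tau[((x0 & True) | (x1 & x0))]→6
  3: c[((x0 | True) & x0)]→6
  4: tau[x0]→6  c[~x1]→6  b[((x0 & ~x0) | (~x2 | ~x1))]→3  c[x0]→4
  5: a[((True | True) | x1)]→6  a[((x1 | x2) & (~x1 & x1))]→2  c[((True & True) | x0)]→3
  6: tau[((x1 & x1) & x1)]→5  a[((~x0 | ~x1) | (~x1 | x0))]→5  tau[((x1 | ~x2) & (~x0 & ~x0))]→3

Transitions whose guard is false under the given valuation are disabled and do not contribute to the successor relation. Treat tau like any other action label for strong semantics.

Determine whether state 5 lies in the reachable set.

13 transition(s) survive guard evaluation.
L0 = {0}
L1 = {2}  cumulative {0,2}
L2 = {5,6}  cumulative {0,2,5,6}
L3 = {3}  cumulative {0,2,3,5,6}
Reach set: {0,2,3,5,6}
witness 5: c·tau

Answer: REACHABLE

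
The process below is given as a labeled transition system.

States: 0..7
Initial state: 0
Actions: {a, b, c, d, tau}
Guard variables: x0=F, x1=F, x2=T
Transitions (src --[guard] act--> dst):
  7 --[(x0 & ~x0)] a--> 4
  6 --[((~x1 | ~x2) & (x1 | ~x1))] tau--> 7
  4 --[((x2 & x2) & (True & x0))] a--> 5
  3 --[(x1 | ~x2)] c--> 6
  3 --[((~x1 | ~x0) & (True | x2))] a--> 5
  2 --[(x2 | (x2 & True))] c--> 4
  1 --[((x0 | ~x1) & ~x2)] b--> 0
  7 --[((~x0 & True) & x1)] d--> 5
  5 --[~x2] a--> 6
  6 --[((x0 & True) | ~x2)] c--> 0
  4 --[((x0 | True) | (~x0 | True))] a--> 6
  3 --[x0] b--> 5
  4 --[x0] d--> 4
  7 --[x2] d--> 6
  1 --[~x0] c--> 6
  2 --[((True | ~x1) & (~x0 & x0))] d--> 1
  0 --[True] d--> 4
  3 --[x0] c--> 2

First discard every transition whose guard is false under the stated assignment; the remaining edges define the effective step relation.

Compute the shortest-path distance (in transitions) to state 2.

Answer: UNREACHABLE

Working:
BFS to 2:
  depth 0: {0}
  depth 1: {4}
  depth 2: {6}
  depth 3: {7}
2 never appears.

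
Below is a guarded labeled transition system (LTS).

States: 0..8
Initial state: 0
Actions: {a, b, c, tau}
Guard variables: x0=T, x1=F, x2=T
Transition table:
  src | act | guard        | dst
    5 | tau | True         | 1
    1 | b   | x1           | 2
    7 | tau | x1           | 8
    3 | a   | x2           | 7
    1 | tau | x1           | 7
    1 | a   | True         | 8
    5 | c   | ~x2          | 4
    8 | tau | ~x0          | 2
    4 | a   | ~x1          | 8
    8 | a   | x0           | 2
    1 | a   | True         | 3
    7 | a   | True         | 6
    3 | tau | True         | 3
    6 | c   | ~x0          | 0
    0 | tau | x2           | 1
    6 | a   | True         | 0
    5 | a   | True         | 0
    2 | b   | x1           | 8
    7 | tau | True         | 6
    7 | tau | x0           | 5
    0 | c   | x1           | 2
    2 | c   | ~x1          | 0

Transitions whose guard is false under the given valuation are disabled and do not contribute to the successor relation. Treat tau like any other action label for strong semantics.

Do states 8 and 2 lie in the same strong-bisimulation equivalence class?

Compute ~ classes (split until stable):
  P[0] = {{0,1,2,3,4,5,6,7,8}}
  P[1] = {{0},{1,4,6,8},{2},{3,5,7}}
  P[2] = {{0},{1},{2},{3},{4},{5},{6},{7},{8}}
Fixed point at round 3; 9 class(es).
[8]={8}  [2]={2}

Answer: NOT BISIMILAR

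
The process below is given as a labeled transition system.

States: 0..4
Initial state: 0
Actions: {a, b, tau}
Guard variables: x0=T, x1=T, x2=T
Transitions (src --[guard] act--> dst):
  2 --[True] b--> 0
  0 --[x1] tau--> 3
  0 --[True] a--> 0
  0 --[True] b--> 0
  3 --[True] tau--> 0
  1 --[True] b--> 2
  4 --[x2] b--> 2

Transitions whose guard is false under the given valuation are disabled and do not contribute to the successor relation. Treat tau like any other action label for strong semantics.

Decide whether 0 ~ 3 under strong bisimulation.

Bisimulation quotient by refinement:
  π0 = {{0,1,2,3,4}}
  π1 = {{0},{1,2,4},{3}}
  π2 = {{0},{1,4},{2},{3}}
stable after 3 split(s): 4 block(s)
class of 0: {0}; class of 3: {3}

Answer: NOT BISIMILAR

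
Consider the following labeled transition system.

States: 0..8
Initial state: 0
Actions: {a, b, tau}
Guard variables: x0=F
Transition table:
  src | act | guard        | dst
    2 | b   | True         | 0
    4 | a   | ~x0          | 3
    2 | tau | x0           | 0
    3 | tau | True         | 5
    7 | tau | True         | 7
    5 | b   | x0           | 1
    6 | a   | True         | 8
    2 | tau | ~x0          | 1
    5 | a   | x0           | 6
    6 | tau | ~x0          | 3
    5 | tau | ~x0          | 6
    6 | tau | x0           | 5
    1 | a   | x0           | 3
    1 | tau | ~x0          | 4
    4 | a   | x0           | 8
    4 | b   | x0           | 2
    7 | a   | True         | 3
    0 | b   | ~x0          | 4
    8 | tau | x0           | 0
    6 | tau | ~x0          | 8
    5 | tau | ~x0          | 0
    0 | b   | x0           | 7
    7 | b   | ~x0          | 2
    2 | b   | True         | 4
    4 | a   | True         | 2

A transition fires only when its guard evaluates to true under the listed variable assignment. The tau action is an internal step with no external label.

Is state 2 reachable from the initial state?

Answer: REACHABLE

Working:
16 transition(s) survive guard evaluation.
depth 0: {0}
depth 1: {4}  total {0,4}
depth 2: {2,3}  total {0,2,3,4}
depth 3: {1,5}  total {0,1,2,3,4,5}
depth 4: {6}  total {0,1,2,3,4,5,6}
depth 5: {8}  total {0,1,2,3,4,5,6,8}
Reachable = {0,1,2,3,4,5,6,8}
trace reaching 2: b·a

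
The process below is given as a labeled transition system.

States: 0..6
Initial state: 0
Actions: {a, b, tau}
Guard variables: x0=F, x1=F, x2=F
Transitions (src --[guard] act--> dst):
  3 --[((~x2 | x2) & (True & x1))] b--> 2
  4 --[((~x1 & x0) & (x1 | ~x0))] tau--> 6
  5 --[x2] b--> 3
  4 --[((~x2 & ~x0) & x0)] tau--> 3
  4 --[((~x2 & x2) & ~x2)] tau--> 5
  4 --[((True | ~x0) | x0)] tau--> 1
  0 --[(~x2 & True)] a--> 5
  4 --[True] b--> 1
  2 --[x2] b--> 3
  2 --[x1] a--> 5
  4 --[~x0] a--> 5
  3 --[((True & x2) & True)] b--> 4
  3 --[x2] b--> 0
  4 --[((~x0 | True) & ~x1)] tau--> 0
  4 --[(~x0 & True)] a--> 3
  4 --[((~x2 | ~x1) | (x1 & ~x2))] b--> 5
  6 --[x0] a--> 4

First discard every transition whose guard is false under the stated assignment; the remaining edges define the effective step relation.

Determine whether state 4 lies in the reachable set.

After dropping false guards: 7 live edges.
depth 0: {0}
depth 1: {5}  total {0,5}
R = {0,5}

Answer: UNREACHABLE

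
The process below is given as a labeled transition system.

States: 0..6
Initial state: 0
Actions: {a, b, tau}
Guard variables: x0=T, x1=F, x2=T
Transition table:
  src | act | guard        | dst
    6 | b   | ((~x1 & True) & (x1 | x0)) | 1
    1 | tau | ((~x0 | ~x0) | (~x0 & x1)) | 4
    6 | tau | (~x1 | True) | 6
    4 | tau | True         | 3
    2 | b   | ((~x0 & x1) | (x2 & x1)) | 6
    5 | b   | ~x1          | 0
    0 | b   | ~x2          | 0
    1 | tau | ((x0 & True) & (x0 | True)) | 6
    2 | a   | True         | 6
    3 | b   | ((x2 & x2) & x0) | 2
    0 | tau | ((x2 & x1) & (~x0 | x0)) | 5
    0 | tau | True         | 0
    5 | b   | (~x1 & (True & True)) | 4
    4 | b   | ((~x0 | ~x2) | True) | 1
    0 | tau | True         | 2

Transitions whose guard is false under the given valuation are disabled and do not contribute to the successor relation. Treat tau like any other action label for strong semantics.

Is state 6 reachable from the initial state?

After dropping false guards: 11 live edges.
Layer 0: {0}
Layer 1: {2}  cumulative {0,2}
Layer 2: {6}  cumulative {0,2,6}
Layer 3: {1}  cumulative {0,1,2,6}
R = {0,1,2,6}
trace reaching 6: tau·a

Answer: REACHABLE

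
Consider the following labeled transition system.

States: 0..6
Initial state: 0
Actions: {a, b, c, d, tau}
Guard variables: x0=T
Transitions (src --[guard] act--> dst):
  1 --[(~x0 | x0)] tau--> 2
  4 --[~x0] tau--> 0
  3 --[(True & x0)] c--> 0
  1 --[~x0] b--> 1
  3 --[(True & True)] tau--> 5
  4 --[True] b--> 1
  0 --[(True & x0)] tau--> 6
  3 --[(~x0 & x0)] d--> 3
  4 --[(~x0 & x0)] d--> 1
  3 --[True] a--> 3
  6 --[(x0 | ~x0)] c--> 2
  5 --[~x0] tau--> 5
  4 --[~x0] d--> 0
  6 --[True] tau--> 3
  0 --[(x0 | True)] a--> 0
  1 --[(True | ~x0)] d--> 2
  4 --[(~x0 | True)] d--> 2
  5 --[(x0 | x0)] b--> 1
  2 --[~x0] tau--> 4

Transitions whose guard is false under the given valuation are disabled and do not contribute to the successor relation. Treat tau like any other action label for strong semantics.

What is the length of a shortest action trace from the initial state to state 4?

Breadth-first toward 4:
  depth 0: {0}
  depth 1: {6}
  depth 2: {2,3}
  depth 3: {5}
  depth 4: {1}
4 never appears.

Answer: UNREACHABLE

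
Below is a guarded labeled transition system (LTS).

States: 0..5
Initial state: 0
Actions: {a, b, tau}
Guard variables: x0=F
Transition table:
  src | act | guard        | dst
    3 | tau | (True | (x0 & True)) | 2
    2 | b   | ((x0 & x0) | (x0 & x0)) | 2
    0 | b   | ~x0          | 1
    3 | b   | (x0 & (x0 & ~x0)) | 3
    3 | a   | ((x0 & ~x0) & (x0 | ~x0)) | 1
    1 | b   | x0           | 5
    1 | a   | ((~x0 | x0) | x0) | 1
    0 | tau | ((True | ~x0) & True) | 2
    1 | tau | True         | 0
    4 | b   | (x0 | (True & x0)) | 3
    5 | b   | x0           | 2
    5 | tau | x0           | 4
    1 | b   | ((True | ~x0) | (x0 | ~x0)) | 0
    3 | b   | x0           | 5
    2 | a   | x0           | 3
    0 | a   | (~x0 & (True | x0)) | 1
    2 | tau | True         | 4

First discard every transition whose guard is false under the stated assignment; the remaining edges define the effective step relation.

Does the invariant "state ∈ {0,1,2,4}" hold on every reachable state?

Inv-set: {0,1,2,4}
Reach set: {0,1,2,4}
  0: ✓
  1: ✓
  2: ✓
  4: ✓

Answer: INVARIANT HOLDS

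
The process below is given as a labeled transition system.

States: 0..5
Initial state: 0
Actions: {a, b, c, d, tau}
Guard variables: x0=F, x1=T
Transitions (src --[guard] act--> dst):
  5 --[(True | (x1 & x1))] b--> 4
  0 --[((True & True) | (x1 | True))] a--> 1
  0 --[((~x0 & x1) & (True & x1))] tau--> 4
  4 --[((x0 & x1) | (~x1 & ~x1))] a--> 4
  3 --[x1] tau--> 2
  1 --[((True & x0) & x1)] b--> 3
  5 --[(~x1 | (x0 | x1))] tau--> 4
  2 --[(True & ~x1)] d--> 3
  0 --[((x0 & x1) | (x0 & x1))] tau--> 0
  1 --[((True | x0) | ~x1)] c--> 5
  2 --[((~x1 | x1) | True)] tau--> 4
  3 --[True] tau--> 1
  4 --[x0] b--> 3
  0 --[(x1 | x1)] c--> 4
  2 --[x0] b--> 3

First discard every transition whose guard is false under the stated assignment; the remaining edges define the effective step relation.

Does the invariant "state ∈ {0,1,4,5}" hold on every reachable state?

Allowed set {0,1,4,5}
Reach set: {0,1,4,5}
  0: ok
  1: ok
  4: ok
  5: ok

Answer: INVARIANT HOLDS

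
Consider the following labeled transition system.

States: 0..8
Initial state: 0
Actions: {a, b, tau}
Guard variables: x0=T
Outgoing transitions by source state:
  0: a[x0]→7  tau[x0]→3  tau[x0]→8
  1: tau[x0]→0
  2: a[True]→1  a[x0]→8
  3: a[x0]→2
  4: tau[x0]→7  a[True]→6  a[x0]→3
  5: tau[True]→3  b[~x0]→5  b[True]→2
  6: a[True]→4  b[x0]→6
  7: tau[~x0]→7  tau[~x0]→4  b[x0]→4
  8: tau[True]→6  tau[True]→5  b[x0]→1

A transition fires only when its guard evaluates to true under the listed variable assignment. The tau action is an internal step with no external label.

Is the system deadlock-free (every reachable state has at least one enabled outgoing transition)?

Answer: DEADLOCK-FREE

Trace:
Reach set: {0,1,2,3,4,5,6,7,8}
  0: a→7  tau→3  tau→8  [3 out]
  1: tau→0  [1 out]
  2: a→1  a→8  [2 out]
  3: a→2  [1 out]
  4: a→3  a→6  tau→7  [3 out]
  5: b→2  tau→3  [2 out]
  6: a→4  b→6  [2 out]
  7: b→4  [1 out]
  8: b→1  tau→5  tau→6  [3 out]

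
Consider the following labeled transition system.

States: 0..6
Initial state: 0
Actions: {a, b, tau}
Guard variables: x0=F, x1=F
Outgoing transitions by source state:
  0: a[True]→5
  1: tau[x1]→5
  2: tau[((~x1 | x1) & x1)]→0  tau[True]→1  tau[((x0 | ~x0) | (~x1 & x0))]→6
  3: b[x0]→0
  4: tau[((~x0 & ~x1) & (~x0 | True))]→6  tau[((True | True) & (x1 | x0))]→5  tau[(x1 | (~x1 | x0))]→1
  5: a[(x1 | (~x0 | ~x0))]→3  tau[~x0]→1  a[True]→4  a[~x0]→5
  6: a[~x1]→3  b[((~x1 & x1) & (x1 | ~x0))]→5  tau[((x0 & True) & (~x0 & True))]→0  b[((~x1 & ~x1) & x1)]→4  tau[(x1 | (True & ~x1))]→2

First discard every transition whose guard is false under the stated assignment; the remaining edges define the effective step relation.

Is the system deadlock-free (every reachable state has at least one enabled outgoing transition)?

Answer: DEADLOCK at state 1

Working:
Reachable = {0,1,2,3,4,5,6}
  0: a→5  [1 out]
  1: ∅  [no exit]
  2: tau→1  tau→6  [2 out]
  3: ∅  [no exit]
  4: tau→1  tau→6  [2 out]
  5: a→3  a→4  a→5  tau→1  [4 out]
  6: a→3  tau→2  [2 out]
Path to 1: a·tau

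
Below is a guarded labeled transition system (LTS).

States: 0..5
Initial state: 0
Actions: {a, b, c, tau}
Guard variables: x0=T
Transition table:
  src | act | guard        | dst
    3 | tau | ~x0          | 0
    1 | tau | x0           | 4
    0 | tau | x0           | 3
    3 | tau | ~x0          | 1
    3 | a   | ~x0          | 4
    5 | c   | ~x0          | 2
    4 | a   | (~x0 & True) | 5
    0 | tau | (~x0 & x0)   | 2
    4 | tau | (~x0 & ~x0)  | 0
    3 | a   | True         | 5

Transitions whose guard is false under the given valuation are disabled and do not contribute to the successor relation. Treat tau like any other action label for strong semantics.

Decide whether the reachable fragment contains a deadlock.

Answer: DEADLOCK at state 5

Analysis:
Reachable = {0,3,5}
  0: tau→3  [1 out]
  3: a→5  [1 out]
  5: ∅  [STUCK]
trace reaching 5: tau·a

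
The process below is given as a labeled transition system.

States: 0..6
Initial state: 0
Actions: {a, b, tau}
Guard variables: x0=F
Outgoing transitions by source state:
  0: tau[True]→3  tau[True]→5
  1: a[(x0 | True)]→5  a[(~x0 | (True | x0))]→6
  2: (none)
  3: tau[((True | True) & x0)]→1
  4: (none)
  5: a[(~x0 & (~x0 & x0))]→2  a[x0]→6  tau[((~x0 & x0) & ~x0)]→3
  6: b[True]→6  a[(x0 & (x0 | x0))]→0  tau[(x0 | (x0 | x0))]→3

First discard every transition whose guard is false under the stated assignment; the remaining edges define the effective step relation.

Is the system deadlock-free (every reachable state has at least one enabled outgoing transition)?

Answer: DEADLOCK at state 3

Analysis:
R = {0,3,5}
  0: tau→3  tau→5  [2 out]
  3: ∅  [no exit]
  5: ∅  [no exit]
trace reaching 3: tau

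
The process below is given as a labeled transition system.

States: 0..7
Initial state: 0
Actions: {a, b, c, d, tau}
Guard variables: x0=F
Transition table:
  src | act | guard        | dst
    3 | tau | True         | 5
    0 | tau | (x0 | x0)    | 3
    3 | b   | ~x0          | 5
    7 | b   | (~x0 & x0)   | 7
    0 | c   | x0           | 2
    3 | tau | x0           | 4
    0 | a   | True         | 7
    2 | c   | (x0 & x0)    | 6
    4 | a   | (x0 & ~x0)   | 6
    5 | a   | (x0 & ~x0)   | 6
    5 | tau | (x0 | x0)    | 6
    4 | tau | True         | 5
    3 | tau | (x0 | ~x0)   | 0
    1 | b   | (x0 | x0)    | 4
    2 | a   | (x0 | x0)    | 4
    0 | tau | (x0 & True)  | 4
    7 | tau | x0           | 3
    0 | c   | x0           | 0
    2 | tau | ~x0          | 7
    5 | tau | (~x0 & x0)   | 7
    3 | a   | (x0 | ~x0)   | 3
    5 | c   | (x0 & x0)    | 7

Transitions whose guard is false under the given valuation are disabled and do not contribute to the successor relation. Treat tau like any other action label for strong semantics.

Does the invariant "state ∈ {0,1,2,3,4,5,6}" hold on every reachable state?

Safe = {0,1,2,3,4,5,6}
Reach set: {0,7}
  0: ok
  7: ✗ unsafe
counterexample path to 7: a

Answer: INVARIANT VIOLATED at state 7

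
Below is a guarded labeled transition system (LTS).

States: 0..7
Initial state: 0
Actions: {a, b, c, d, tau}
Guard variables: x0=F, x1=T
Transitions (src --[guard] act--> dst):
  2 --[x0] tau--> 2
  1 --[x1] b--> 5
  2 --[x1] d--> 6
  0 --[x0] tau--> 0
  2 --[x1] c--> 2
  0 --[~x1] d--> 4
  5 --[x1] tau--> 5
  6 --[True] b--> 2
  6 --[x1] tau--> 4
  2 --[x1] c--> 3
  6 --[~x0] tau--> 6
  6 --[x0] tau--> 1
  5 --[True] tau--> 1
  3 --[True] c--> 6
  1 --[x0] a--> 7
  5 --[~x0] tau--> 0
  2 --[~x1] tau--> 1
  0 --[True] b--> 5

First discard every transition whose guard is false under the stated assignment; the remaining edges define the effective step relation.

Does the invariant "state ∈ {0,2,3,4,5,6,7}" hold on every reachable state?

Safe = {0,2,3,4,5,6,7}
Reach set: {0,1,5}
  0: ✓
  1: ✗ unsafe
  5: ✓
witness against invariant: b·tau → 1

Answer: INVARIANT VIOLATED at state 1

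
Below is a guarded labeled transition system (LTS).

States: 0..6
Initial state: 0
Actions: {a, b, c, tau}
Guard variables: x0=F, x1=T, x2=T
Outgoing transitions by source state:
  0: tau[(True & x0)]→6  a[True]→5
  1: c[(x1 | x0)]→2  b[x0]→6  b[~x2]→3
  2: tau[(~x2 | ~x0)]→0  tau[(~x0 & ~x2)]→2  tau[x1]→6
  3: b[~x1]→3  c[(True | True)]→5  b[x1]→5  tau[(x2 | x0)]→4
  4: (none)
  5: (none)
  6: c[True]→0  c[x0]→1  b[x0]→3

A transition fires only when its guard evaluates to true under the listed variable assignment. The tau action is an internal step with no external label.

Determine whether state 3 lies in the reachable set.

8 transition(s) survive guard evaluation.
Layer 0: {0}
Layer 1: {5}  cumulative {0,5}
R = {0,5}

Answer: UNREACHABLE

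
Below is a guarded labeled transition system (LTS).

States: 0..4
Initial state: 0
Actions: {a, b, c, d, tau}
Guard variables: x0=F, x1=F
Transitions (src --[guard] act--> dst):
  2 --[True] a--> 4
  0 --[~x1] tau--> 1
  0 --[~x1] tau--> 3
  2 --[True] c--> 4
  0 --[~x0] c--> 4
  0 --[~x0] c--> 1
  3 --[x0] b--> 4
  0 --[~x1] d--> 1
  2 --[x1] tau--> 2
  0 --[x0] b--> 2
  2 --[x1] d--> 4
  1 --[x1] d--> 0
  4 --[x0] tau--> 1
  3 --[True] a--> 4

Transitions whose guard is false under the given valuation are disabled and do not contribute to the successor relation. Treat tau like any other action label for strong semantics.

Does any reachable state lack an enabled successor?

Answer: DEADLOCK at state 1

Trace:
Reachable = {0,1,3,4}
  0: c→1  c→4  d→1  tau→1  tau→3  [5 exit(s)]
  1: ∅  [STUCK]
  3: a→4  [1 exit(s)]
  4: ∅  [STUCK]
witness 1: tau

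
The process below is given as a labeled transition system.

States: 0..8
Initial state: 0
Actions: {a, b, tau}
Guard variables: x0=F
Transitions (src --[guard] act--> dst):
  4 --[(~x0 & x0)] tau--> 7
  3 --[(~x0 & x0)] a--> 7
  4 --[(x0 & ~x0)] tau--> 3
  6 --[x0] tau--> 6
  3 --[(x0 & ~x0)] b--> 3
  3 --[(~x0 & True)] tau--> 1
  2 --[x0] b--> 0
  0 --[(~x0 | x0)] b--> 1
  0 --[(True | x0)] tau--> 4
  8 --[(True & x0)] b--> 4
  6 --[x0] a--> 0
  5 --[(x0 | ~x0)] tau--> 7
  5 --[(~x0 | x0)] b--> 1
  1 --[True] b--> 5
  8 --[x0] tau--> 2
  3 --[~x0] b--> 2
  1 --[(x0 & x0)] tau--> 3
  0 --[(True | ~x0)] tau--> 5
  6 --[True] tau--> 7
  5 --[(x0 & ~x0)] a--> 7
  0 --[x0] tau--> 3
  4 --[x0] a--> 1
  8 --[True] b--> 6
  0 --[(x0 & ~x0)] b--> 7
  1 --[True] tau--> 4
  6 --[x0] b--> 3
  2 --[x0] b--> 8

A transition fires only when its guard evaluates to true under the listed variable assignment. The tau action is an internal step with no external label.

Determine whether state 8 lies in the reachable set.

After dropping false guards: 11 live edges.
Layer 0: {0}
Layer 1: {1,4,5}  total {0,1,4,5}
Layer 2: {7}  total {0,1,4,5,7}
R = {0,1,4,5,7}

Answer: UNREACHABLE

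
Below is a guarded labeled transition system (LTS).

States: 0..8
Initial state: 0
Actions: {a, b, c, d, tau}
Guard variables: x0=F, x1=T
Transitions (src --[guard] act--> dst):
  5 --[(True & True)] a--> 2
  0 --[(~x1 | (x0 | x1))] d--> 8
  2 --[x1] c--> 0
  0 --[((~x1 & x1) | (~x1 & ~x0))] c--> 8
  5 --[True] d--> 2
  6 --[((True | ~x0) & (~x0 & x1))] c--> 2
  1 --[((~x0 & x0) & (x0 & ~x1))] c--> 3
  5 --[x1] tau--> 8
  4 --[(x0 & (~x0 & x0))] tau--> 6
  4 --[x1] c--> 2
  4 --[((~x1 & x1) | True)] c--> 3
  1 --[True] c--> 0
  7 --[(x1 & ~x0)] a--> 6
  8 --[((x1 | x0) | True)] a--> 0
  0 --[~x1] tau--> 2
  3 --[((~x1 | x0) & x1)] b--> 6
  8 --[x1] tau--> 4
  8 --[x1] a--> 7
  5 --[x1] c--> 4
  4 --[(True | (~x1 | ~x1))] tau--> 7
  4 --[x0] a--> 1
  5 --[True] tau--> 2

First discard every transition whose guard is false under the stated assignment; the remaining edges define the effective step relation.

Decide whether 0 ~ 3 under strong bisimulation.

Answer: NOT BISIMILAR

Trace:
Bisimulation quotient by refinement:
  π0 = {{0,1,2,3,4,5,6,7,8}}
  π1 = {{0},{1,2,6},{3},{4},{5},{7},{8}}
  π2 = {{0},{1,2},{3},{4},{5},{6},{7},{8}}
stable after 3 split(s): 8 block(s)
[0]={0}  [3]={3}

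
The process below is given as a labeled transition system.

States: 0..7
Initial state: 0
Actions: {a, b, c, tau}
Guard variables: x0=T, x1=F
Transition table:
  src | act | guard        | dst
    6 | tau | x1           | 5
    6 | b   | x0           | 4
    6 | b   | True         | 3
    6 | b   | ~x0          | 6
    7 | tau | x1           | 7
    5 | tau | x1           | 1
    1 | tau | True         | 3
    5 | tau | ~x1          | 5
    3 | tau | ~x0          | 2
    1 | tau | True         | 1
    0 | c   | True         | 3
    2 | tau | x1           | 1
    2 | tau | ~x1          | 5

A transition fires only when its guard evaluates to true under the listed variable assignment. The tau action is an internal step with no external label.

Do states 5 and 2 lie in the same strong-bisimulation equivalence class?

Refine partition for ~:
  round 0: {{0,1,2,3,4,5,6,7}}
  round 1: {{0},{1,2,5},{3,4,7},{6}}
  round 2: {{0},{1},{2,5},{3,4,7},{6}}
stable after 3 split(s): 5 block(s)
5∈{2,5}, 2∈{2,5}

Answer: BISIMILAR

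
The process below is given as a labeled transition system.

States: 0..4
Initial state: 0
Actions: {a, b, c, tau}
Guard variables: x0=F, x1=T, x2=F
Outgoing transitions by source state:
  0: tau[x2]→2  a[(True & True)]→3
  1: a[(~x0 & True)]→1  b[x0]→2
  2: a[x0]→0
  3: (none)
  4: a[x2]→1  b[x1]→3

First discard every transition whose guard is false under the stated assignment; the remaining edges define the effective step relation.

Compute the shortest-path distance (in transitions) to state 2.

BFS to 2:
  L0 = {0}
  L1 = {3}
2 never appears.

Answer: UNREACHABLE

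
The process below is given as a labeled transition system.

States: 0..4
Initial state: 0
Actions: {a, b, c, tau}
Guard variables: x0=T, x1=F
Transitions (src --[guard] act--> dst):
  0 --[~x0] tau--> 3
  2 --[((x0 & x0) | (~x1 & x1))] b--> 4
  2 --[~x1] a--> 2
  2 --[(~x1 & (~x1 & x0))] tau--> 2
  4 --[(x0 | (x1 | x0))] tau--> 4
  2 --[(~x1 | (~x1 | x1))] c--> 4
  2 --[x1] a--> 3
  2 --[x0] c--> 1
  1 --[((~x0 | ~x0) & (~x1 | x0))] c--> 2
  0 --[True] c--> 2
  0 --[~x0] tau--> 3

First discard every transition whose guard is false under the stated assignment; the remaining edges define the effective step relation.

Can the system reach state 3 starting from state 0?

Guard filter leaves 7 enabled edge(s).
L0 = {0}
L1 = {2}  total {0,2}
L2 = {1,4}  total {0,1,2,4}
Reachable = {0,1,2,4}

Answer: UNREACHABLE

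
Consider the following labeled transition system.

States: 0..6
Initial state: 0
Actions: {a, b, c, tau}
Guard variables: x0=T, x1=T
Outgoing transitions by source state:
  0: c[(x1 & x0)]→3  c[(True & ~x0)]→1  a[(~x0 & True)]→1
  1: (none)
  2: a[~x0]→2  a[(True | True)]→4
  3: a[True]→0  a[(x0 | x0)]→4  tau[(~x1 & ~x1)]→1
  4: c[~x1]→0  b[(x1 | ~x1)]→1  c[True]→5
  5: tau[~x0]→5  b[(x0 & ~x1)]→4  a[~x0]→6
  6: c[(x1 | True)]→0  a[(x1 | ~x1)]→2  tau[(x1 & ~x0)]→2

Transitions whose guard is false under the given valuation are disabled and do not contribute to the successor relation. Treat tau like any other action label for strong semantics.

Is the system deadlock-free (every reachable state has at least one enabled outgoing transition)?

Answer: DEADLOCK at state 1

Analysis:
Reachable = {0,1,3,4,5}
  0: c→3  [deg 1]
  1: ∅  [deadlock]
  3: a→0  a→4  [deg 2]
  4: b→1  c→5  [deg 2]
  5: ∅  [deadlock]
witness 1: c·a·b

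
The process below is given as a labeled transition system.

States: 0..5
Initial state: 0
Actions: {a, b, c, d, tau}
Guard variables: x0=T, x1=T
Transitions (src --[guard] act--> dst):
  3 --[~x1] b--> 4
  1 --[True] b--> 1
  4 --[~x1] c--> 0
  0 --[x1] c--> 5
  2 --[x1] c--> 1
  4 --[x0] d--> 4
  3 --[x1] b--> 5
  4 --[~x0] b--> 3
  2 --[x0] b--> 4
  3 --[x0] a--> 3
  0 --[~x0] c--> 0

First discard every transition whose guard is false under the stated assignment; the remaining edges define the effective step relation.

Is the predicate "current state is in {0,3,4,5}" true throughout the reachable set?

Allowed set {0,3,4,5}
R = {0,5}
  0: ✓
  5: ✓

Answer: INVARIANT HOLDS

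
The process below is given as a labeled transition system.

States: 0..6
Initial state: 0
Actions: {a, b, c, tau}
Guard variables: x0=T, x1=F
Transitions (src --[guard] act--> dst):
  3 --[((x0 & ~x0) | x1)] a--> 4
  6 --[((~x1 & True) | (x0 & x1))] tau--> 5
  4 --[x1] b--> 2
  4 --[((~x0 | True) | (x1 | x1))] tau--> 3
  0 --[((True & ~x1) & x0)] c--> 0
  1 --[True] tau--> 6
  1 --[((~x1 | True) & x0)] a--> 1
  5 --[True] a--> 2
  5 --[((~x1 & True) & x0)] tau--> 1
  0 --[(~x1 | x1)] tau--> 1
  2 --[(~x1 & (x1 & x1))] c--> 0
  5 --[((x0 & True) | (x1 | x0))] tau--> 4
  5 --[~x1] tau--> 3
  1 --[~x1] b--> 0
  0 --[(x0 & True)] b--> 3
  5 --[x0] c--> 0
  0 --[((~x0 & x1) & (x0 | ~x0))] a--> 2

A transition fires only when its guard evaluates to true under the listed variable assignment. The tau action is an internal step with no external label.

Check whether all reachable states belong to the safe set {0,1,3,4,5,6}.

Safe = {0,1,3,4,5,6}
Reachable = {0,1,2,3,4,5,6}
  0: safe
  1: safe
  2: VIOLATES
  3: safe
  4: safe
  5: safe
  6: safe
witness against invariant: tau·tau·tau·a → 2

Answer: INVARIANT VIOLATED at state 2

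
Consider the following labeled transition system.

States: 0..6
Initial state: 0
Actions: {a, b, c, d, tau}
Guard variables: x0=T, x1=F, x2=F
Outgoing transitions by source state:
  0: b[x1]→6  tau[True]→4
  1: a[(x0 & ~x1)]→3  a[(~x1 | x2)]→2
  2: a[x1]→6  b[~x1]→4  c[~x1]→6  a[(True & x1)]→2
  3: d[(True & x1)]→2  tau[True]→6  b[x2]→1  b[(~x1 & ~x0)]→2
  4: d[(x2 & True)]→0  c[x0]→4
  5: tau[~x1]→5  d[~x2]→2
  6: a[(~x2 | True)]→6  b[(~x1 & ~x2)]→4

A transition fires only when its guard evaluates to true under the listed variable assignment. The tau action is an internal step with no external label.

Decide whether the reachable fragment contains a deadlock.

Answer: DEADLOCK-FREE

Working:
Reachable = {0,4}
  0: tau→4  [1 out]
  4: c→4  [1 out]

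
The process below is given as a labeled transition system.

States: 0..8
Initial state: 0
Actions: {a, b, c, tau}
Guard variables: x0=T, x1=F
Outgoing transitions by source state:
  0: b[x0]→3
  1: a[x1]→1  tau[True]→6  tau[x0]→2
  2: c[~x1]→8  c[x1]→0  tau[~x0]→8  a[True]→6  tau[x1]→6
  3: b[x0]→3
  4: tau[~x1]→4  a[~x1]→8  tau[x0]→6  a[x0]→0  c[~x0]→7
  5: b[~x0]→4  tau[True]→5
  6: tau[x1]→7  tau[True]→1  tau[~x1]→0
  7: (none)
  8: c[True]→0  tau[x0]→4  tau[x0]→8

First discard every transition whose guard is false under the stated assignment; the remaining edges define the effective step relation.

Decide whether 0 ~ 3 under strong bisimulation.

Refine partition for ~:
  π0 = {{0,1,2,3,4,5,6,7,8}}
  π1 = {{0,3},{1,5,6},{2},{4},{7},{8}}
  π2 = {{0,3},{1},{2},{4},{5},{6},{7},{8}}
stable after 3 split(s): 8 block(s)
[0]={0,3}  [3]={0,3}

Answer: BISIMILAR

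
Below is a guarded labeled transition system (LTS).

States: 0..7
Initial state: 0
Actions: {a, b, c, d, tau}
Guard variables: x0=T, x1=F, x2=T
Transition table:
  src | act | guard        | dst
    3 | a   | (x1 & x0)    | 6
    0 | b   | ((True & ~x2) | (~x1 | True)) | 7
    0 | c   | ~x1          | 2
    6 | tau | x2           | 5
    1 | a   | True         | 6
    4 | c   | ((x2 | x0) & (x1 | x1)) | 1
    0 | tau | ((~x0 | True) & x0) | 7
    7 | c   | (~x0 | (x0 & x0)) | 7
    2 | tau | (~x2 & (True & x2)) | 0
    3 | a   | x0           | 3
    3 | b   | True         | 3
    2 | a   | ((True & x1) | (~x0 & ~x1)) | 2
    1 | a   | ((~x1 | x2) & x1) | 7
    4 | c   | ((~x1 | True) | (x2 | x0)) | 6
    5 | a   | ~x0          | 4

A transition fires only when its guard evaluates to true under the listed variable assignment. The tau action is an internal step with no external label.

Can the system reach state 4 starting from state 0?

9 transition(s) survive guard evaluation.
L0 = {0}
L1 = {2,7}  now seen {0,2,7}
Reachable = {0,2,7}

Answer: UNREACHABLE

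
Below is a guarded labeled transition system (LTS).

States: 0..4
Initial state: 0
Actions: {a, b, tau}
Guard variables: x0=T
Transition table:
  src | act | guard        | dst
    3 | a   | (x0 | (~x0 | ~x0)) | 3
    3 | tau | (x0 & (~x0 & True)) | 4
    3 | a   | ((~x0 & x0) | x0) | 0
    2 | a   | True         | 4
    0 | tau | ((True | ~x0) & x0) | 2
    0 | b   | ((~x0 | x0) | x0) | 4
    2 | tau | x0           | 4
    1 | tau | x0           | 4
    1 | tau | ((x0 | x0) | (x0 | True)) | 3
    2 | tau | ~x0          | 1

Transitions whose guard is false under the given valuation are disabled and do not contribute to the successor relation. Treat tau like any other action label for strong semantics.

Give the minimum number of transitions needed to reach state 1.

Answer: UNREACHABLE

Analysis:
Layered search for 1:
  depth 0: {0}
  depth 1: {2,4}
1 never appears.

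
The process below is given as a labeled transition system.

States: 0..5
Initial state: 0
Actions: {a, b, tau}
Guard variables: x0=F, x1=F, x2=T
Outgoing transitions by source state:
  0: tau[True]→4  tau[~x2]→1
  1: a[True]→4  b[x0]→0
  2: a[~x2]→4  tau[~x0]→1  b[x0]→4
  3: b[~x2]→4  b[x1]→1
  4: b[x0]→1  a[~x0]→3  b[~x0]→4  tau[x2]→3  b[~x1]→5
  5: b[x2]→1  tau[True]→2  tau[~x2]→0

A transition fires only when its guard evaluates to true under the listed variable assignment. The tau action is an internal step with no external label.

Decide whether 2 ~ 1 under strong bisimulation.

Refine partition for ~:
  round 0: {{0,1,2,3,4,5}}
  round 1: {{0,2},{1},{3},{4},{5}}
  round 2: {{0},{1},{2},{3},{4},{5}}
Fixed point at round 3; 6 class(es).
class of 2: {2}; class of 1: {1}

Answer: NOT BISIMILAR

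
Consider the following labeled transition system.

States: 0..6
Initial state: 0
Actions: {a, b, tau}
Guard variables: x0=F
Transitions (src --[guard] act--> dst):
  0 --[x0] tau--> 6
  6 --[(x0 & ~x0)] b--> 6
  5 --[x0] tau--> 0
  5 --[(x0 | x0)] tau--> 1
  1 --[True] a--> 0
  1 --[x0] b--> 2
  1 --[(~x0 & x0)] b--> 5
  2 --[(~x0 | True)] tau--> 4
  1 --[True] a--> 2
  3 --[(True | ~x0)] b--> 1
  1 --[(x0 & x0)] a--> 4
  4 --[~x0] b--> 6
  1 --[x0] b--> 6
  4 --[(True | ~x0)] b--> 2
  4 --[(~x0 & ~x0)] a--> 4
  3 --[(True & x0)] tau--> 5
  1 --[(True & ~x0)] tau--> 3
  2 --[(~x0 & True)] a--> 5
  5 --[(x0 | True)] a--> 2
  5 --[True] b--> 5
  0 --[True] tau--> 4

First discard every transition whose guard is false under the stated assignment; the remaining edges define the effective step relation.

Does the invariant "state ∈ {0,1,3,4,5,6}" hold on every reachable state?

Answer: INVARIANT VIOLATED at state 2

Trace:
Allowed set {0,1,3,4,5,6}
Reachable = {0,2,4,5,6}
  0: safe
  2: VIOLATES
  4: safe
  5: safe
  6: safe
witness against invariant: tau·b → 2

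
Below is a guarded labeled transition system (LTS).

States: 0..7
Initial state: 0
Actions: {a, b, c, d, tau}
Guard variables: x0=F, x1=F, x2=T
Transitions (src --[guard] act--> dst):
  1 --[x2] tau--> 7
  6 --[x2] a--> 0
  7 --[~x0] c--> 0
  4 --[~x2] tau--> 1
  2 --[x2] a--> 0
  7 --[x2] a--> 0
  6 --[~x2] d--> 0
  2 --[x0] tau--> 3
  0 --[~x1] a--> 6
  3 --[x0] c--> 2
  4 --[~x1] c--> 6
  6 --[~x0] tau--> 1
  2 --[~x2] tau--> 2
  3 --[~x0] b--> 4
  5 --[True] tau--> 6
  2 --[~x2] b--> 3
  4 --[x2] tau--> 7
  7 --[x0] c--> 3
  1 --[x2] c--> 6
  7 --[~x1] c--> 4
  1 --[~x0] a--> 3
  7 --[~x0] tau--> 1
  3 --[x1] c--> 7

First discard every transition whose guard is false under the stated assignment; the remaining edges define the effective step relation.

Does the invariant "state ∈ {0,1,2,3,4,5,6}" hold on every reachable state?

Answer: INVARIANT VIOLATED at state 7

Analysis:
Safe = {0,1,2,3,4,5,6}
Reachable = {0,1,3,4,6,7}
  0: safe
  1: safe
  3: safe
  4: safe
  6: safe
  7: outside
counterexample path to 7: a·tau·tau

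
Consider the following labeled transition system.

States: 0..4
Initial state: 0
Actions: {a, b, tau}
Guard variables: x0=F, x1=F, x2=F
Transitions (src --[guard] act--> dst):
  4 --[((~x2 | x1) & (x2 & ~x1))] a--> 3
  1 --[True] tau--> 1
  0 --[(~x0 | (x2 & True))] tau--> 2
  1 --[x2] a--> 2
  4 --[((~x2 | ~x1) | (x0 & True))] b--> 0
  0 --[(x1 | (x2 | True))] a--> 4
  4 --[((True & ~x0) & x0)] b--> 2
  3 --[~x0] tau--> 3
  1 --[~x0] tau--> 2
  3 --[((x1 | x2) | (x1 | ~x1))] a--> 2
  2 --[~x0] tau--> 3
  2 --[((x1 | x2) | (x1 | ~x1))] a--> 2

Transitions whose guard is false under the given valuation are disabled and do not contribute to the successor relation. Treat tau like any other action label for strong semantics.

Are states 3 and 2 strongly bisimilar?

Answer: BISIMILAR

Trace:
Bisimulation quotient by refinement:
  round 0: {{0,1,2,3,4}}
  round 1: {{0,2,3},{1},{4}}
  round 2: {{0},{1},{2,3},{4}}
4 equivalence class(es) (converged in 3)
3∈{2,3}, 2∈{2,3}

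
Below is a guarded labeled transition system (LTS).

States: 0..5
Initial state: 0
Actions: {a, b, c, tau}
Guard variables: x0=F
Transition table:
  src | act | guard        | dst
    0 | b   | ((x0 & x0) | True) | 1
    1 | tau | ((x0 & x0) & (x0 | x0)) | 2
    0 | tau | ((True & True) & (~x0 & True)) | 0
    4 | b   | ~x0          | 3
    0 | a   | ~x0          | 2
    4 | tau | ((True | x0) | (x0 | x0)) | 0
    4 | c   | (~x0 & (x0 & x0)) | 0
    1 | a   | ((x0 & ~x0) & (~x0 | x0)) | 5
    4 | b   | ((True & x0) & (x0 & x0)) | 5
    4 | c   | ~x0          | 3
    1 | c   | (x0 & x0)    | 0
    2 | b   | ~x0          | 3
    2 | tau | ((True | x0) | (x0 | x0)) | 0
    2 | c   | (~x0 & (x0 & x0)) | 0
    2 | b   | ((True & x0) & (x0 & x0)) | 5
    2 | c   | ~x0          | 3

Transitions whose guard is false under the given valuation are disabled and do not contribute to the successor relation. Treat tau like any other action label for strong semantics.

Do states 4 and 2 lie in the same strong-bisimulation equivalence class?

Answer: BISIMILAR

Analysis:
Bisimulation quotient by refinement:
  π0 = {{0,1,2,3,4,5}}
  π1 = {{0},{1,3,5},{2,4}}
3 equivalence class(es) (converged in 2)
class of 4: {2,4}; class of 2: {2,4}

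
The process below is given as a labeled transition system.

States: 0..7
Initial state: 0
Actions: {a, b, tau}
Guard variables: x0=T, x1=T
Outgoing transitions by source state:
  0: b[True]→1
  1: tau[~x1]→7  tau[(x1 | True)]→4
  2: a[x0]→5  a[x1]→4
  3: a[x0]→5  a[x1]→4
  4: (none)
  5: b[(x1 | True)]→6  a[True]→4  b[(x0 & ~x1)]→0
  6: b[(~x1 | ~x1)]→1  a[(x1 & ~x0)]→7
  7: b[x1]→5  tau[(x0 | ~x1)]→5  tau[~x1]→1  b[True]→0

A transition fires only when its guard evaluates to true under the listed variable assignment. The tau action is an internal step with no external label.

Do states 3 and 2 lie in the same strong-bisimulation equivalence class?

Bisimulation quotient by refinement:
  π0 = {{0,1,2,3,4,5,6,7}}
  π1 = {{0},{1},{2,3},{4,6},{5},{7}}
stable after 2 split(s): 6 block(s)
class of 3: {2,3}; class of 2: {2,3}

Answer: BISIMILAR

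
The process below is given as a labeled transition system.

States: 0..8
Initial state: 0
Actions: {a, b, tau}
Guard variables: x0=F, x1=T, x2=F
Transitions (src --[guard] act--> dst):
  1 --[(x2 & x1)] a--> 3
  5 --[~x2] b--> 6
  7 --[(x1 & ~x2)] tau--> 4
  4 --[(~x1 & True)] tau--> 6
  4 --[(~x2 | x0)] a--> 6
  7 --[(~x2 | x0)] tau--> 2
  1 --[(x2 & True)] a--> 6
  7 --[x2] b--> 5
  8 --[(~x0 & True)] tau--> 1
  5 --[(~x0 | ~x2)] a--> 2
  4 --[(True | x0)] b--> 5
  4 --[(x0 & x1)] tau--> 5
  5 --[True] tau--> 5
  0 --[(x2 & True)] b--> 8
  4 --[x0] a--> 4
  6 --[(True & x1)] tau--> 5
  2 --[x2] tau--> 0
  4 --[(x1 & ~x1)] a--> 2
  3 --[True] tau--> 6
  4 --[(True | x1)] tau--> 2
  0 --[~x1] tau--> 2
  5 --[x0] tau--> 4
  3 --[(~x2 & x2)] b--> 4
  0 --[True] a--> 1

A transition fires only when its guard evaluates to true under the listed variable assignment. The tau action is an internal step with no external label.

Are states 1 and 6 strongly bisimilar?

Answer: NOT BISIMILAR

Trace:
Compute ~ classes (split until stable):
  π0 = {{0,1,2,3,4,5,6,7,8}}
  π1 = {{0},{1,2},{3,6,7,8},{4,5}}
  π2 = {{0},{1,2},{3},{4},{5},{6},{7},{8}}
8 equivalence class(es) (converged in 3)
[1]={1,2}  [6]={6}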